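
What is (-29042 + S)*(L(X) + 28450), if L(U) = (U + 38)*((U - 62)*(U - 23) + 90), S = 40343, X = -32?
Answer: 678173010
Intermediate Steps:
L(U) = (38 + U)*(90 + (-62 + U)*(-23 + U)) (L(U) = (38 + U)*((-62 + U)*(-23 + U) + 90) = (38 + U)*(90 + (-62 + U)*(-23 + U)))
(-29042 + S)*(L(X) + 28450) = (-29042 + 40343)*((57608 + (-32)³ - 1714*(-32) - 47*(-32)²) + 28450) = 11301*((57608 - 32768 + 54848 - 47*1024) + 28450) = 11301*((57608 - 32768 + 54848 - 48128) + 28450) = 11301*(31560 + 28450) = 11301*60010 = 678173010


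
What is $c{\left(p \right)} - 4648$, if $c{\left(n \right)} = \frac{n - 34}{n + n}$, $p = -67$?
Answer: $- \frac{622731}{134} \approx -4647.3$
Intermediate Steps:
$c{\left(n \right)} = \frac{-34 + n}{2 n}$
$c{\left(p \right)} - 4648 = \frac{-34 - 67}{2 \left(-67\right)} - 4648 = \frac{1}{2} \left(- \frac{1}{67}\right) \left(-101\right) - 4648 = \frac{101}{134} - 4648 = - \frac{622731}{134}$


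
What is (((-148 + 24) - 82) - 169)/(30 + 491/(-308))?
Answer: -115500/8749 ≈ -13.202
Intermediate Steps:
(((-148 + 24) - 82) - 169)/(30 + 491/(-308)) = ((-124 - 82) - 169)/(30 + 491*(-1/308)) = (-206 - 169)/(30 - 491/308) = -375/8749/308 = -375*308/8749 = -115500/8749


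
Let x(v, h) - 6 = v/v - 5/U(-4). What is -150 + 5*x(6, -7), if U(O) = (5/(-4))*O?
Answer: -120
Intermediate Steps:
U(O) = -5*O/4 (U(O) = (5*(-1/4))*O = -5*O/4)
x(v, h) = 6 (x(v, h) = 6 + (v/v - 5/((-5/4*(-4)))) = 6 + (1 - 5/5) = 6 + (1 - 5*1/5) = 6 + (1 - 1) = 6 + 0 = 6)
-150 + 5*x(6, -7) = -150 + 5*6 = -150 + 30 = -120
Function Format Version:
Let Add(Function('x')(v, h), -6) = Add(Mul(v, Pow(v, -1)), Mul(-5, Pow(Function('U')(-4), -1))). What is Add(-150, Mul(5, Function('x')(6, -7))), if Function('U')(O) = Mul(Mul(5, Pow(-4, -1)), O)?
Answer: -120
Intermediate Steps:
Function('U')(O) = Mul(Rational(-5, 4), O) (Function('U')(O) = Mul(Mul(5, Rational(-1, 4)), O) = Mul(Rational(-5, 4), O))
Function('x')(v, h) = 6 (Function('x')(v, h) = Add(6, Add(Mul(v, Pow(v, -1)), Mul(-5, Pow(Mul(Rational(-5, 4), -4), -1)))) = Add(6, Add(1, Mul(-5, Pow(5, -1)))) = Add(6, Add(1, Mul(-5, Rational(1, 5)))) = Add(6, Add(1, -1)) = Add(6, 0) = 6)
Add(-150, Mul(5, Function('x')(6, -7))) = Add(-150, Mul(5, 6)) = Add(-150, 30) = -120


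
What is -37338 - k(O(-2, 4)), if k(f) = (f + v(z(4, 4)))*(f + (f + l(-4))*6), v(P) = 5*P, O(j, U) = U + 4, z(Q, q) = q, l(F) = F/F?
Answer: -39074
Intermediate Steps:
l(F) = 1
O(j, U) = 4 + U
k(f) = (6 + 7*f)*(20 + f) (k(f) = (f + 5*4)*(f + (f + 1)*6) = (f + 20)*(f + (1 + f)*6) = (20 + f)*(f + (6 + 6*f)) = (20 + f)*(6 + 7*f) = (6 + 7*f)*(20 + f))
-37338 - k(O(-2, 4)) = -37338 - (120 + 7*(4 + 4)² + 146*(4 + 4)) = -37338 - (120 + 7*8² + 146*8) = -37338 - (120 + 7*64 + 1168) = -37338 - (120 + 448 + 1168) = -37338 - 1*1736 = -37338 - 1736 = -39074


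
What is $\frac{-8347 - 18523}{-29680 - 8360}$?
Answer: $\frac{2687}{3804} \approx 0.70636$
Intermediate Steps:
$\frac{-8347 - 18523}{-29680 - 8360} = - \frac{26870}{-38040} = \left(-26870\right) \left(- \frac{1}{38040}\right) = \frac{2687}{3804}$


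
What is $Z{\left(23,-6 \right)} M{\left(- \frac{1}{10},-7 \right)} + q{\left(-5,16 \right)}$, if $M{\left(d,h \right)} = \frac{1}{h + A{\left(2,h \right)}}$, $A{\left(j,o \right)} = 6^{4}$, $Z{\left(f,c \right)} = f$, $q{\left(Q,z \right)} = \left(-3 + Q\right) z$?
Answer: $- \frac{164969}{1289} \approx -127.98$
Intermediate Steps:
$q{\left(Q,z \right)} = z \left(-3 + Q\right)$
$A{\left(j,o \right)} = 1296$
$M{\left(d,h \right)} = \frac{1}{1296 + h}$ ($M{\left(d,h \right)} = \frac{1}{h + 1296} = \frac{1}{1296 + h}$)
$Z{\left(23,-6 \right)} M{\left(- \frac{1}{10},-7 \right)} + q{\left(-5,16 \right)} = \frac{23}{1296 - 7} + 16 \left(-3 - 5\right) = \frac{23}{1289} + 16 \left(-8\right) = 23 \cdot \frac{1}{1289} - 128 = \frac{23}{1289} - 128 = - \frac{164969}{1289}$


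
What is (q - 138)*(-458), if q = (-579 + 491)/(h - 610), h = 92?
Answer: 16349684/259 ≈ 63126.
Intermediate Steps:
q = 44/259 (q = (-579 + 491)/(92 - 610) = -88/(-518) = -88*(-1/518) = 44/259 ≈ 0.16988)
(q - 138)*(-458) = (44/259 - 138)*(-458) = -35698/259*(-458) = 16349684/259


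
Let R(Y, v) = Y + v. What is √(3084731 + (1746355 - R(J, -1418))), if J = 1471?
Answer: √4831033 ≈ 2198.0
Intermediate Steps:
√(3084731 + (1746355 - R(J, -1418))) = √(3084731 + (1746355 - (1471 - 1418))) = √(3084731 + (1746355 - 1*53)) = √(3084731 + (1746355 - 53)) = √(3084731 + 1746302) = √4831033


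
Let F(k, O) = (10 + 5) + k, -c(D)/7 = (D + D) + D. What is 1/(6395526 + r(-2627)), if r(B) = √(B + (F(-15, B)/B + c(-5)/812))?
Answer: 741881016/4744719327039133 - 2*I*√8836793/4744719327039133 ≈ 1.5636e-7 - 1.253e-12*I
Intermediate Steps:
c(D) = -21*D (c(D) = -7*((D + D) + D) = -7*(2*D + D) = -21*D)
F(k, O) = 15 + k
r(B) = √(15/116 + B) (r(B) = √(B + ((15 - 15)/B - 21*(-5)/812)) = √(B + (0/B + 105*(1/812))) = √(B + (0 + 15/116)) = √(B + 15/116) = √(15/116 + B))
1/(6395526 + r(-2627)) = 1/(6395526 + √(435 + 3364*(-2627))/58) = 1/(6395526 + √(435 - 8837228)/58) = 1/(6395526 + √(-8836793)/58) = 1/(6395526 + (I*√8836793)/58) = 1/(6395526 + I*√8836793/58)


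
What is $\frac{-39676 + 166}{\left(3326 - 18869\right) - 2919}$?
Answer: $\frac{6585}{3077} \approx 2.1401$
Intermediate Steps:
$\frac{-39676 + 166}{\left(3326 - 18869\right) - 2919} = - \frac{39510}{\left(3326 - 18869\right) - 2919} = - \frac{39510}{-15543 - 2919} = - \frac{39510}{-18462} = \left(-39510\right) \left(- \frac{1}{18462}\right) = \frac{6585}{3077}$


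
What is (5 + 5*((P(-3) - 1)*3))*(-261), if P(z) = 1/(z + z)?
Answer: 6525/2 ≈ 3262.5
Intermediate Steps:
P(z) = 1/(2*z)
(5 + 5*((P(-3) - 1)*3))*(-261) = (5 + 5*(((½)/(-3) - 1)*3))*(-261) = (5 + 5*(((½)*(-⅓) - 1)*3))*(-261) = (5 + 5*((-⅙ - 1)*3))*(-261) = (5 + 5*(-7/6*3))*(-261) = (5 + 5*(-7/2))*(-261) = (5 - 35/2)*(-261) = -25/2*(-261) = 6525/2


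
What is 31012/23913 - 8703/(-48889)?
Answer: 1724260507/1169082657 ≈ 1.4749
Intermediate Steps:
31012/23913 - 8703/(-48889) = 31012*(1/23913) - 8703*(-1/48889) = 31012/23913 + 8703/48889 = 1724260507/1169082657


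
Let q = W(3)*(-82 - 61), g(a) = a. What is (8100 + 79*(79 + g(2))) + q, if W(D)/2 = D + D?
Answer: 12783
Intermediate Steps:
W(D) = 4*D (W(D) = 2*(D + D) = 2*(2*D) = 4*D)
q = -1716 (q = (4*3)*(-82 - 61) = 12*(-143) = -1716)
(8100 + 79*(79 + g(2))) + q = (8100 + 79*(79 + 2)) - 1716 = (8100 + 79*81) - 1716 = (8100 + 6399) - 1716 = 14499 - 1716 = 12783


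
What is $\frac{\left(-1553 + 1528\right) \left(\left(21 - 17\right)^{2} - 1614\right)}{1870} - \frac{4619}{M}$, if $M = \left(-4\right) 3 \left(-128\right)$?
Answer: $\frac{310151}{16896} \approx 18.356$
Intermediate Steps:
$M = 1536$ ($M = \left(-12\right) \left(-128\right) = 1536$)
$\frac{\left(-1553 + 1528\right) \left(\left(21 - 17\right)^{2} - 1614\right)}{1870} - \frac{4619}{M} = \frac{\left(-1553 + 1528\right) \left(\left(21 - 17\right)^{2} - 1614\right)}{1870} - \frac{4619}{1536} = - 25 \left(4^{2} - 1614\right) \frac{1}{1870} - \frac{4619}{1536} = - 25 \left(16 - 1614\right) \frac{1}{1870} - \frac{4619}{1536} = \left(-25\right) \left(-1598\right) \frac{1}{1870} - \frac{4619}{1536} = 39950 \cdot \frac{1}{1870} - \frac{4619}{1536} = \frac{235}{11} - \frac{4619}{1536} = \frac{310151}{16896}$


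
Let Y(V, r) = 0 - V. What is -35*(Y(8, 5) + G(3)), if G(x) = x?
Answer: 175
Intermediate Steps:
Y(V, r) = -V
-35*(Y(8, 5) + G(3)) = -35*(-1*8 + 3) = -35*(-8 + 3) = -35*(-5) = 175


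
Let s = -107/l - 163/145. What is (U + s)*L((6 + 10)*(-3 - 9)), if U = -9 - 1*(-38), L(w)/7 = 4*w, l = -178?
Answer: -1975655808/12905 ≈ -1.5309e+5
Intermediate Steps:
L(w) = 28*w (L(w) = 7*(4*w) = 28*w)
s = -13499/25810 (s = -107/(-178) - 163/145 = -107*(-1/178) - 163*1/145 = 107/178 - 163/145 = -13499/25810 ≈ -0.52301)
U = 29 (U = -9 + 38 = 29)
(U + s)*L((6 + 10)*(-3 - 9)) = (29 - 13499/25810)*(28*((6 + 10)*(-3 - 9))) = 734991*(28*(16*(-12)))/25810 = 734991*(28*(-192))/25810 = (734991/25810)*(-5376) = -1975655808/12905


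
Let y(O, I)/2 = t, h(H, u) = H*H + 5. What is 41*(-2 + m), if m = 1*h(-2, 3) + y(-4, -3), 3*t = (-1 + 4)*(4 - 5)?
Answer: 205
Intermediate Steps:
h(H, u) = 5 + H² (h(H, u) = H² + 5 = 5 + H²)
t = -1 (t = ((-1 + 4)*(4 - 5))/3 = (3*(-1))/3 = (⅓)*(-3) = -1)
y(O, I) = -2 (y(O, I) = 2*(-1) = -2)
m = 7 (m = 1*(5 + (-2)²) - 2 = 1*(5 + 4) - 2 = 1*9 - 2 = 9 - 2 = 7)
41*(-2 + m) = 41*(-2 + 7) = 41*5 = 205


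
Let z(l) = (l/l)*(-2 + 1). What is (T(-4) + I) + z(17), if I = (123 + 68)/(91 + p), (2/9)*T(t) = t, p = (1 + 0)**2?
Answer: -1557/92 ≈ -16.924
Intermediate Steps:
p = 1 (p = 1**2 = 1)
T(t) = 9*t/2
z(l) = -1 (z(l) = 1*(-1) = -1)
I = 191/92 (I = (123 + 68)/(91 + 1) = 191/92 ≈ 2.0761)
(T(-4) + I) + z(17) = ((9/2)*(-4) + 191/92) - 1 = (-18 + 191/92) - 1 = -1465/92 - 1 = -1557/92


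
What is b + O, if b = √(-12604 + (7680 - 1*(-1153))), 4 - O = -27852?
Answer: 27856 + 3*I*√419 ≈ 27856.0 + 61.408*I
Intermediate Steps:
O = 27856 (O = 4 - 1*(-27852) = 4 + 27852 = 27856)
b = 3*I*√419 (b = √(-12604 + (7680 + 1153)) = √(-12604 + 8833) = √(-3771) = 3*I*√419 ≈ 61.408*I)
b + O = 3*I*√419 + 27856 = 27856 + 3*I*√419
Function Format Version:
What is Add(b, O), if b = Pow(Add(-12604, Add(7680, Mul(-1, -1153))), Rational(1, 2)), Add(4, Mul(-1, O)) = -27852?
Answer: Add(27856, Mul(3, I, Pow(419, Rational(1, 2)))) ≈ Add(27856., Mul(61.408, I))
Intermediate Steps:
O = 27856 (O = Add(4, Mul(-1, -27852)) = Add(4, 27852) = 27856)
b = Mul(3, I, Pow(419, Rational(1, 2))) (b = Pow(Add(-12604, Add(7680, 1153)), Rational(1, 2)) = Pow(Add(-12604, 8833), Rational(1, 2)) = Pow(-3771, Rational(1, 2)) = Mul(3, I, Pow(419, Rational(1, 2))) ≈ Mul(61.408, I))
Add(b, O) = Add(Mul(3, I, Pow(419, Rational(1, 2))), 27856) = Add(27856, Mul(3, I, Pow(419, Rational(1, 2))))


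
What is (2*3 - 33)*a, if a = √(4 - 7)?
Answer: -27*I*√3 ≈ -46.765*I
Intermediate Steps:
a = I*√3 (a = √(-3) = I*√3 ≈ 1.732*I)
(2*3 - 33)*a = (2*3 - 33)*(I*√3) = (6 - 33)*(I*√3) = -27*I*√3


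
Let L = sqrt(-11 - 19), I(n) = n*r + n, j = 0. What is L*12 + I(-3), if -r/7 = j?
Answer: -3 + 12*I*sqrt(30) ≈ -3.0 + 65.727*I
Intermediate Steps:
r = 0 (r = -7*0 = 0)
I(n) = n (I(n) = n*0 + n = 0 + n = n)
L = I*sqrt(30) (L = sqrt(-30) = I*sqrt(30) ≈ 5.4772*I)
L*12 + I(-3) = (I*sqrt(30))*12 - 3 = 12*I*sqrt(30) - 3 = -3 + 12*I*sqrt(30)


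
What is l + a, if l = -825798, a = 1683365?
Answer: 857567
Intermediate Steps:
l + a = -825798 + 1683365 = 857567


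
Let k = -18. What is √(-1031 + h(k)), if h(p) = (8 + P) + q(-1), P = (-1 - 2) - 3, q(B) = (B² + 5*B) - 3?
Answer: 2*I*√259 ≈ 32.187*I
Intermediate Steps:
q(B) = -3 + B² + 5*B
P = -6 (P = -3 - 3 = -6)
h(p) = -5 (h(p) = (8 - 6) + (-3 + (-1)² + 5*(-1)) = 2 + (-3 + 1 - 5) = 2 - 7 = -5)
√(-1031 + h(k)) = √(-1031 - 5) = √(-1036) = 2*I*√259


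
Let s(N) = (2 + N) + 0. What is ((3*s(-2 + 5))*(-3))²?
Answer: 2025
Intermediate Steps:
s(N) = 2 + N
((3*s(-2 + 5))*(-3))² = ((3*(2 + (-2 + 5)))*(-3))² = ((3*(2 + 3))*(-3))² = ((3*5)*(-3))² = (15*(-3))² = (-45)² = 2025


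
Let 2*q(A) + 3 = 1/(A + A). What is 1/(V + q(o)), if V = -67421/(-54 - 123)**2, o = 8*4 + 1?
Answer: -1378476/5023795 ≈ -0.27439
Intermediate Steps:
o = 33 (o = 32 + 1 = 33)
q(A) = -3/2 + 1/(4*A) (q(A) = -3/2 + 1/(2*(A + A)) = -3/2 + 1/(2*((2*A))) = -3/2 + (1/(2*A))/2 = -3/2 + 1/(4*A))
V = -67421/31329 (V = -67421/((-177)**2) = -67421/31329 ≈ -2.1520)
1/(V + q(o)) = 1/(-67421/31329 + (1/4)*(1 - 6*33)/33) = 1/(-67421/31329 + (1/4)*(1/33)*(1 - 198)) = 1/(-67421/31329 + (1/4)*(1/33)*(-197)) = 1/(-67421/31329 - 197/132) = 1/(-5023795/1378476) = -1378476/5023795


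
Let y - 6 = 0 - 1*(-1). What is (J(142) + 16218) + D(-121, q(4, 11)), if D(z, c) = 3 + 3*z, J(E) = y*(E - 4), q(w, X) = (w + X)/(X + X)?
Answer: 16824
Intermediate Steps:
y = 7 (y = 6 + (0 - 1*(-1)) = 6 + (0 + 1) = 6 + 1 = 7)
q(w, X) = (X + w)/(2*X) (q(w, X) = (X + w)/((2*X)) = (X + w)*(1/(2*X)) = (X + w)/(2*X))
J(E) = -28 + 7*E (J(E) = 7*(E - 4) = 7*(-4 + E) = -28 + 7*E)
(J(142) + 16218) + D(-121, q(4, 11)) = ((-28 + 7*142) + 16218) + (3 + 3*(-121)) = ((-28 + 994) + 16218) + (3 - 363) = (966 + 16218) - 360 = 17184 - 360 = 16824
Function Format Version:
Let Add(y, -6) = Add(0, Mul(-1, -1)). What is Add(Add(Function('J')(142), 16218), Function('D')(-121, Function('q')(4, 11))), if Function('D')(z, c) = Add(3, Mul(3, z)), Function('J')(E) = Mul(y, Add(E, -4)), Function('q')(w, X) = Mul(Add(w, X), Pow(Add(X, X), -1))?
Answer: 16824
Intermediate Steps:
y = 7 (y = Add(6, Add(0, Mul(-1, -1))) = Add(6, Add(0, 1)) = Add(6, 1) = 7)
Function('q')(w, X) = Mul(Rational(1, 2), Pow(X, -1), Add(X, w)) (Function('q')(w, X) = Mul(Add(X, w), Pow(Mul(2, X), -1)) = Mul(Add(X, w), Mul(Rational(1, 2), Pow(X, -1))) = Mul(Rational(1, 2), Pow(X, -1), Add(X, w)))
Function('J')(E) = Add(-28, Mul(7, E)) (Function('J')(E) = Mul(7, Add(E, -4)) = Mul(7, Add(-4, E)) = Add(-28, Mul(7, E)))
Add(Add(Function('J')(142), 16218), Function('D')(-121, Function('q')(4, 11))) = Add(Add(Add(-28, Mul(7, 142)), 16218), Add(3, Mul(3, -121))) = Add(Add(Add(-28, 994), 16218), Add(3, -363)) = Add(Add(966, 16218), -360) = Add(17184, -360) = 16824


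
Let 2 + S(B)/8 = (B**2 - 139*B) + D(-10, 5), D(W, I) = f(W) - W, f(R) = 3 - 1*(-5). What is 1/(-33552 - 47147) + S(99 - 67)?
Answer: -2200177537/80699 ≈ -27264.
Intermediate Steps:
f(R) = 8 (f(R) = 3 + 5 = 8)
D(W, I) = 8 - W
S(B) = 128 - 1112*B + 8*B**2 (S(B) = -16 + 8*((B**2 - 139*B) + (8 - 1*(-10))) = -16 + 8*((B**2 - 139*B) + (8 + 10)) = -16 + 8*((B**2 - 139*B) + 18) = -16 + 8*(18 + B**2 - 139*B) = -16 + (144 - 1112*B + 8*B**2) = 128 - 1112*B + 8*B**2)
1/(-33552 - 47147) + S(99 - 67) = 1/(-33552 - 47147) + (128 - 1112*(99 - 67) + 8*(99 - 67)**2) = 1/(-80699) + (128 - 1112*32 + 8*32**2) = -1/80699 + (128 - 35584 + 8*1024) = -1/80699 + (128 - 35584 + 8192) = -1/80699 - 27264 = -2200177537/80699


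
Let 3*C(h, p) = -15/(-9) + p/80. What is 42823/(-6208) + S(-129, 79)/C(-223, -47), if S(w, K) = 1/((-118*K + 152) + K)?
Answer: -100834178047/14617164352 ≈ -6.8983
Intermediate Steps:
C(h, p) = 5/9 + p/240 (C(h, p) = (-15/(-9) + p/80)/3 = (-15*(-⅑) + p*(1/80))/3 = (5/3 + p/80)/3 = 5/9 + p/240)
S(w, K) = 1/(152 - 117*K) (S(w, K) = 1/((152 - 118*K) + K) = 1/(152 - 117*K))
42823/(-6208) + S(-129, 79)/C(-223, -47) = 42823/(-6208) + (-1/(-152 + 117*79))/(5/9 + (1/240)*(-47)) = 42823*(-1/6208) + (-1/(-152 + 9243))/(5/9 - 47/240) = -42823/6208 + (-1/9091)/(259/720) = -42823/6208 - 1*1/9091*(720/259) = -42823/6208 - 1/9091*720/259 = -42823/6208 - 720/2354569 = -100834178047/14617164352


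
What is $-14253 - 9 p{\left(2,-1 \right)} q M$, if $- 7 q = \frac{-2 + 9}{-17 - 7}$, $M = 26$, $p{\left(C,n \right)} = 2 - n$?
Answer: $- \frac{57129}{4} \approx -14282.0$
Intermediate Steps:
$q = \frac{1}{24}$ ($q = - \frac{\left(-2 + 9\right) \frac{1}{-17 - 7}}{7} = - \frac{7 \frac{1}{-24}}{7} = - \frac{7 \left(- \frac{1}{24}\right)}{7} = \left(- \frac{1}{7}\right) \left(- \frac{7}{24}\right) = \frac{1}{24} \approx 0.041667$)
$-14253 - 9 p{\left(2,-1 \right)} q M = -14253 - 9 \left(2 - -1\right) \frac{1}{24} \cdot 26 = -14253 - 9 \left(2 + 1\right) \frac{1}{24} \cdot 26 = -14253 - 9 \cdot 3 \cdot \frac{1}{24} \cdot 26 = -14253 - 27 \cdot \frac{1}{24} \cdot 26 = -14253 - \frac{9}{8} \cdot 26 = -14253 - \frac{117}{4} = - \frac{57129}{4}$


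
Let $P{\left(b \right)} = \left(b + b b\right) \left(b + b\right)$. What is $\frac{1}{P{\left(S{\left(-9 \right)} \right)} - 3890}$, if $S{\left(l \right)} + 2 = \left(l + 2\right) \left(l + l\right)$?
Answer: $\frac{1}{3840110} \approx 2.6041 \cdot 10^{-7}$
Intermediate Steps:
$S{\left(l \right)} = -2 + 2 l \left(2 + l\right)$ ($S{\left(l \right)} = -2 + \left(l + 2\right) \left(l + l\right) = -2 + \left(2 + l\right) 2 l = -2 + 2 l \left(2 + l\right)$)
$P{\left(b \right)} = 2 b \left(b + b^{2}\right)$ ($P{\left(b \right)} = \left(b + b^{2}\right) 2 b = 2 b \left(b + b^{2}\right)$)
$\frac{1}{P{\left(S{\left(-9 \right)} \right)} - 3890} = \frac{1}{2 \left(-2 + 2 \left(-9\right)^{2} + 4 \left(-9\right)\right)^{2} \left(1 + \left(-2 + 2 \left(-9\right)^{2} + 4 \left(-9\right)\right)\right) - 3890} = \frac{1}{2 \left(-2 + 2 \cdot 81 - 36\right)^{2} \left(1 - -124\right) - 3890} = \frac{1}{2 \left(-2 + 162 - 36\right)^{2} \left(1 - -124\right) - 3890} = \frac{1}{2 \cdot 124^{2} \left(1 + 124\right) - 3890} = \frac{1}{2 \cdot 15376 \cdot 125 - 3890} = \frac{1}{3844000 - 3890} = \frac{1}{3840110}$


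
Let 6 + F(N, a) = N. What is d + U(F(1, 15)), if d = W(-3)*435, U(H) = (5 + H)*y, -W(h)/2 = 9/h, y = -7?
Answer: 2610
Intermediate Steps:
F(N, a) = -6 + N
W(h) = -18/h
U(H) = -35 - 7*H (U(H) = (5 + H)*(-7) = -35 - 7*H)
d = 2610 (d = -18/(-3)*435 = -18*(-⅓)*435 = 6*435 = 2610)
d + U(F(1, 15)) = 2610 + (-35 - 7*(-6 + 1)) = 2610 + (-35 - 7*(-5)) = 2610 + (-35 + 35) = 2610 + 0 = 2610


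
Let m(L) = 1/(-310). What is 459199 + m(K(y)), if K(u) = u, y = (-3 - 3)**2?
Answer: 142351689/310 ≈ 4.5920e+5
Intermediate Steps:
y = 36 (y = (-6)**2 = 36)
m(L) = -1/310
459199 + m(K(y)) = 459199 - 1/310 = 142351689/310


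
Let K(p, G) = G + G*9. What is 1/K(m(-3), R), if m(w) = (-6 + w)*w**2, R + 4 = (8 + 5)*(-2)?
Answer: -1/300 ≈ -0.0033333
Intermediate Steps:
R = -30 (R = -4 + (8 + 5)*(-2) = -4 + 13*(-2) = -4 - 26 = -30)
m(w) = w**2*(-6 + w)
K(p, G) = 10*G (K(p, G) = G + 9*G = 10*G)
1/K(m(-3), R) = 1/(10*(-30)) = 1/(-300) = -1/300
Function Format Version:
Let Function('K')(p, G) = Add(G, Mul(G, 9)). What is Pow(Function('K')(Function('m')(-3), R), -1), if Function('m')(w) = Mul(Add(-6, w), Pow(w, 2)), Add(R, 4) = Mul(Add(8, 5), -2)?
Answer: Rational(-1, 300) ≈ -0.0033333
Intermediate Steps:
R = -30 (R = Add(-4, Mul(Add(8, 5), -2)) = Add(-4, Mul(13, -2)) = Add(-4, -26) = -30)
Function('m')(w) = Mul(Pow(w, 2), Add(-6, w))
Function('K')(p, G) = Mul(10, G) (Function('K')(p, G) = Add(G, Mul(9, G)) = Mul(10, G))
Pow(Function('K')(Function('m')(-3), R), -1) = Pow(Mul(10, -30), -1) = Pow(-300, -1) = Rational(-1, 300)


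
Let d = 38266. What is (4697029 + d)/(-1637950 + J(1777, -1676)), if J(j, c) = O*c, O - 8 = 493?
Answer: -4735295/2477626 ≈ -1.9112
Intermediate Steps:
O = 501 (O = 8 + 493 = 501)
J(j, c) = 501*c
(4697029 + d)/(-1637950 + J(1777, -1676)) = (4697029 + 38266)/(-1637950 + 501*(-1676)) = 4735295/(-1637950 - 839676) = 4735295/(-2477626) = 4735295*(-1/2477626) = -4735295/2477626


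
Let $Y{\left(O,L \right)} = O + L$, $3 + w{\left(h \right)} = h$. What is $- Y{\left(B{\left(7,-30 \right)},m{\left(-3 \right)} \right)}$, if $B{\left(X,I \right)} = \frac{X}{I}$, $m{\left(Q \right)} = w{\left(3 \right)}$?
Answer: $\frac{7}{30} \approx 0.23333$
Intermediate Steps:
$w{\left(h \right)} = -3 + h$
$m{\left(Q \right)} = 0$ ($m{\left(Q \right)} = -3 + 3 = 0$)
$Y{\left(O,L \right)} = L + O$
$- Y{\left(B{\left(7,-30 \right)},m{\left(-3 \right)} \right)} = - (0 + \frac{7}{-30}) = - (0 + 7 \left(- \frac{1}{30}\right)) = - (0 - \frac{7}{30}) = \left(-1\right) \left(- \frac{7}{30}\right) = \frac{7}{30}$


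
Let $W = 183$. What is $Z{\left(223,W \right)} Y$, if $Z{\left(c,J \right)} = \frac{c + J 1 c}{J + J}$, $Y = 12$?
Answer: $\frac{82064}{61} \approx 1345.3$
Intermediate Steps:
$Z{\left(c,J \right)} = \frac{c + J c}{2 J}$
$Z{\left(223,W \right)} Y = \frac{1}{2} \cdot 223 \cdot \frac{1}{183} \left(1 + 183\right) 12 = \frac{1}{2} \cdot 223 \cdot \frac{1}{183} \cdot 184 \cdot 12 = \frac{20516}{183} \cdot 12 = \frac{82064}{61}$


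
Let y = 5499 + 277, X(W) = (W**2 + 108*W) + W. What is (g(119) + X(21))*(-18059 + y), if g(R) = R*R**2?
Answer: -20732340587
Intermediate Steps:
g(R) = R**3
X(W) = W**2 + 109*W
y = 5776
(g(119) + X(21))*(-18059 + y) = (119**3 + 21*(109 + 21))*(-18059 + 5776) = (1685159 + 21*130)*(-12283) = (1685159 + 2730)*(-12283) = 1687889*(-12283) = -20732340587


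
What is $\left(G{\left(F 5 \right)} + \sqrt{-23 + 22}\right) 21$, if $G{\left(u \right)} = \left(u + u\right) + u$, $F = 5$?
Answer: $1575 + 21 i \approx 1575.0 + 21.0 i$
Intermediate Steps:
$G{\left(u \right)} = 3 u$ ($G{\left(u \right)} = 2 u + u = 3 u$)
$\left(G{\left(F 5 \right)} + \sqrt{-23 + 22}\right) 21 = \left(3 \cdot 5 \cdot 5 + \sqrt{-23 + 22}\right) 21 = \left(3 \cdot 25 + \sqrt{-1}\right) 21 = \left(75 + i\right) 21 = 1575 + 21 i$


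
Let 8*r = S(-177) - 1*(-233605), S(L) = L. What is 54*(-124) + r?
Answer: 44965/2 ≈ 22483.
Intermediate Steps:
r = 58357/2 (r = (-177 - 1*(-233605))/8 = (-177 + 233605)/8 = (⅛)*233428 = 58357/2 ≈ 29179.)
54*(-124) + r = 54*(-124) + 58357/2 = -6696 + 58357/2 = 44965/2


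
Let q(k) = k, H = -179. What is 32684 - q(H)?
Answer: 32863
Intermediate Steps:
32684 - q(H) = 32684 - 1*(-179) = 32684 + 179 = 32863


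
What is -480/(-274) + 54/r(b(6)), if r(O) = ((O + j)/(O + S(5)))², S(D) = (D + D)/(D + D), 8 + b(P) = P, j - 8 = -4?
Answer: 4179/274 ≈ 15.252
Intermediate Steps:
j = 4 (j = 8 - 4 = 4)
b(P) = -8 + P
S(D) = 1 (S(D) = (2*D)/((2*D)) = (2*D)*(1/(2*D)) = 1)
r(O) = (4 + O)²/(1 + O)² (r(O) = ((O + 4)/(O + 1))² = ((4 + O)/(1 + O))² = (4 + O)²/(1 + O)²)
-480/(-274) + 54/r(b(6)) = -480/(-274) + 54/(((4 + (-8 + 6))²/(1 + (-8 + 6))²)) = -480*(-1/274) + 54/(((4 - 2)²/(1 - 2)²)) = 240/137 + 54/((2²/(-1)²)) = 240/137 + 54/((1*4)) = 240/137 + 54/4 = 240/137 + 54*(¼) = 240/137 + 27/2 = 4179/274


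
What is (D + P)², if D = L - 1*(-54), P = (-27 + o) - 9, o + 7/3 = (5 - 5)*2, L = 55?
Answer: 44944/9 ≈ 4993.8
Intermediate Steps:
o = -7/3 (o = -7/3 + (5 - 5)*2 = -7/3 + 0*2 = -7/3 + 0 = -7/3 ≈ -2.3333)
P = -115/3 (P = (-27 - 7/3) - 9 = -88/3 - 9 = -115/3 ≈ -38.333)
D = 109 (D = 55 - 1*(-54) = 55 + 54 = 109)
(D + P)² = (109 - 115/3)² = (212/3)² = 44944/9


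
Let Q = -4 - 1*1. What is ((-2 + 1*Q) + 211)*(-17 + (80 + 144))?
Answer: 42228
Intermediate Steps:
Q = -5 (Q = -4 - 1 = -5)
((-2 + 1*Q) + 211)*(-17 + (80 + 144)) = ((-2 + 1*(-5)) + 211)*(-17 + (80 + 144)) = ((-2 - 5) + 211)*(-17 + 224) = (-7 + 211)*207 = 204*207 = 42228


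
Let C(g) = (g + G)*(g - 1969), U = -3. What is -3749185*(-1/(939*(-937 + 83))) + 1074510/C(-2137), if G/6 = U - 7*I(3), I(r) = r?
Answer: -17126204184175/3755239994058 ≈ -4.5606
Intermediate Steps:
G = -144 (G = 6*(-3 - 7*3) = 6*(-3 - 21) = 6*(-24) = -144)
C(g) = (-1969 + g)*(-144 + g) (C(g) = (g - 144)*(g - 1969) = (-144 + g)*(-1969 + g) = (-1969 + g)*(-144 + g))
-3749185*(-1/(939*(-937 + 83))) + 1074510/C(-2137) = -3749185*(-1/(939*(-937 + 83))) + 1074510/(283536 + (-2137)² - 2113*(-2137)) = -3749185/((-939*(-854))) + 1074510/(283536 + 4566769 + 4515481) = -3749185/801906 + 1074510/9365786 = -3749185*1/801906 + 1074510*(1/9365786) = -3749185/801906 + 537255/4682893 = -17126204184175/3755239994058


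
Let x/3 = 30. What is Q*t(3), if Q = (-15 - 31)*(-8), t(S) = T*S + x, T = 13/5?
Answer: 179952/5 ≈ 35990.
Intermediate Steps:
T = 13/5 (T = 13*(1/5) = 13/5 ≈ 2.6000)
x = 90 (x = 3*30 = 90)
t(S) = 90 + 13*S/5 (t(S) = 13*S/5 + 90 = 90 + 13*S/5)
Q = 368 (Q = -46*(-8) = 368)
Q*t(3) = 368*(90 + (13/5)*3) = 368*(90 + 39/5) = 368*(489/5) = 179952/5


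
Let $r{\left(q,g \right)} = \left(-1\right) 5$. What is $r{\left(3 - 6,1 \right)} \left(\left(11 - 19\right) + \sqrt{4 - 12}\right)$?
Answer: $40 - 10 i \sqrt{2} \approx 40.0 - 14.142 i$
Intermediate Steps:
$r{\left(q,g \right)} = -5$
$r{\left(3 - 6,1 \right)} \left(\left(11 - 19\right) + \sqrt{4 - 12}\right) = - 5 \left(\left(11 - 19\right) + \sqrt{4 - 12}\right) = - 5 \left(\left(11 - 19\right) + \sqrt{-8}\right) = - 5 \left(-8 + 2 i \sqrt{2}\right) = 40 - 10 i \sqrt{2}$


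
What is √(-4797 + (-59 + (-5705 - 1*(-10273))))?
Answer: 12*I*√2 ≈ 16.971*I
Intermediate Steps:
√(-4797 + (-59 + (-5705 - 1*(-10273)))) = √(-4797 + (-59 + (-5705 + 10273))) = √(-4797 + (-59 + 4568)) = √(-4797 + 4509) = √(-288) = 12*I*√2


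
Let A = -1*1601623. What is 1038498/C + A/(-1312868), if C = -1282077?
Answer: 229997739569/561065955612 ≈ 0.40993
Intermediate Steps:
A = -1601623
1038498/C + A/(-1312868) = 1038498/(-1282077) - 1601623/(-1312868) = 1038498*(-1/1282077) - 1601623*(-1/1312868) = -346166/427359 + 1601623/1312868 = 229997739569/561065955612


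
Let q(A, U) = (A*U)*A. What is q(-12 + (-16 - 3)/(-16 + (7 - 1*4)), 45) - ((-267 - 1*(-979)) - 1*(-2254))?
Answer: 343351/169 ≈ 2031.7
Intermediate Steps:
q(A, U) = U*A**2
q(-12 + (-16 - 3)/(-16 + (7 - 1*4)), 45) - ((-267 - 1*(-979)) - 1*(-2254)) = 45*(-12 + (-16 - 3)/(-16 + (7 - 1*4)))**2 - ((-267 - 1*(-979)) - 1*(-2254)) = 45*(-12 - 19/(-16 + (7 - 4)))**2 - ((-267 + 979) + 2254) = 45*(-12 - 19/(-16 + 3))**2 - (712 + 2254) = 45*(-12 - 19/(-13))**2 - 1*2966 = 45*(-12 - 19*(-1/13))**2 - 2966 = 45*(-12 + 19/13)**2 - 2966 = 45*(-137/13)**2 - 2966 = 45*(18769/169) - 2966 = 844605/169 - 2966 = 343351/169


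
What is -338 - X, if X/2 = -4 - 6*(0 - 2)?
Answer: -354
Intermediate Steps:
X = 16 (X = 2*(-4 - 6*(0 - 2)) = 2*(-4 - 6*(-2)) = 2*(-4 + 12) = 2*8 = 16)
-338 - X = -338 - 1*16 = -338 - 16 = -354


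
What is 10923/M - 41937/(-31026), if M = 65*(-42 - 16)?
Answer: -15066209/9747335 ≈ -1.5457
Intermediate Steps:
M = -3770 (M = 65*(-58) = -3770)
10923/M - 41937/(-31026) = 10923/(-3770) - 41937/(-31026) = 10923*(-1/3770) - 41937*(-1/31026) = -10923/3770 + 13979/10342 = -15066209/9747335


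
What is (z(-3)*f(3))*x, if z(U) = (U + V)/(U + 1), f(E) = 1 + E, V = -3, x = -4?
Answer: -48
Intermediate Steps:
z(U) = (-3 + U)/(1 + U) (z(U) = (U - 3)/(U + 1) = (-3 + U)/(1 + U))
(z(-3)*f(3))*x = (((-3 - 3)/(1 - 3))*(1 + 3))*(-4) = ((-6/(-2))*4)*(-4) = (-½*(-6)*4)*(-4) = (3*4)*(-4) = 12*(-4) = -48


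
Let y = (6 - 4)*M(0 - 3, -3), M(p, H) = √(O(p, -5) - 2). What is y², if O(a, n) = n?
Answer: -28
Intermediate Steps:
M(p, H) = I*√7 (M(p, H) = √(-5 - 2) = √(-7) = I*√7)
y = 2*I*√7 (y = (6 - 4)*(I*√7) = 2*(I*√7) = 2*I*√7 ≈ 5.2915*I)
y² = (2*I*√7)² = -28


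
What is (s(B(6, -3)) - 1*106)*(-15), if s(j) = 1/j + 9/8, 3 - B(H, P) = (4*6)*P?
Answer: 62917/40 ≈ 1572.9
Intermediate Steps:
B(H, P) = 3 - 24*P (B(H, P) = 3 - 4*6*P = 3 - 24*P)
s(j) = 9/8 + 1/j (s(j) = 1/j + 9*(1/8) = 1/j + 9/8 = 9/8 + 1/j)
(s(B(6, -3)) - 1*106)*(-15) = ((9/8 + 1/(3 - 24*(-3))) - 1*106)*(-15) = ((9/8 + 1/(3 + 72)) - 106)*(-15) = ((9/8 + 1/75) - 106)*(-15) = (683/600 - 106)*(-15) = -62917/600*(-15) = 62917/40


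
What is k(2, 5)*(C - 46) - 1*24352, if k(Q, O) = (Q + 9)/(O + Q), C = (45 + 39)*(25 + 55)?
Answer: -97050/7 ≈ -13864.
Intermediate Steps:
C = 6720 (C = 84*80 = 6720)
k(Q, O) = (9 + Q)/(O + Q)
k(2, 5)*(C - 46) - 1*24352 = ((9 + 2)/(5 + 2))*(6720 - 46) - 1*24352 = (11/7)*6674 - 24352 = 73414/7 - 24352 = -97050/7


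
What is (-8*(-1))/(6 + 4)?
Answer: ⅘ ≈ 0.80000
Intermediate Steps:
(-8*(-1))/(6 + 4) = 8/10 = (⅒)*8 = ⅘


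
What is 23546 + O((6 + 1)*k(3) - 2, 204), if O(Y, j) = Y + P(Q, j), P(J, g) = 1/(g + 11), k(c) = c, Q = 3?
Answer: 5066476/215 ≈ 23565.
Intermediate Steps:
P(J, g) = 1/(11 + g)
O(Y, j) = Y + 1/(11 + j)
23546 + O((6 + 1)*k(3) - 2, 204) = 23546 + (1 + ((6 + 1)*3 - 2)*(11 + 204))/(11 + 204) = 23546 + (1 + (7*3 - 2)*215)/215 = 23546 + (1 + (21 - 2)*215)/215 = 23546 + (1 + 19*215)/215 = 23546 + (1 + 4085)/215 = 23546 + (1/215)*4086 = 23546 + 4086/215 = 5066476/215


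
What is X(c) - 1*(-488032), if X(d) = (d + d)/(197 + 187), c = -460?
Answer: 23425421/48 ≈ 4.8803e+5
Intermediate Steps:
X(d) = d/192 (X(d) = (2*d)/384 = (2*d)*(1/384) = d/192)
X(c) - 1*(-488032) = (1/192)*(-460) - 1*(-488032) = -115/48 + 488032 = 23425421/48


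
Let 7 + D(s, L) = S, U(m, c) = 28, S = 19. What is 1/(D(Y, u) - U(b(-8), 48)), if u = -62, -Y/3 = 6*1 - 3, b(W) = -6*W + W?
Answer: -1/16 ≈ -0.062500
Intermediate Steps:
b(W) = -5*W
Y = -9 (Y = -3*(6*1 - 3) = -3*(6 - 3) = -3*3 = -9)
D(s, L) = 12 (D(s, L) = -7 + 19 = 12)
1/(D(Y, u) - U(b(-8), 48)) = 1/(12 - 1*28) = 1/(12 - 28) = 1/(-16) = -1/16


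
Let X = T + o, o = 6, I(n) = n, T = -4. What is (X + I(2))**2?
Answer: 16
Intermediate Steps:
X = 2 (X = -4 + 6 = 2)
(X + I(2))**2 = (2 + 2)**2 = 4**2 = 16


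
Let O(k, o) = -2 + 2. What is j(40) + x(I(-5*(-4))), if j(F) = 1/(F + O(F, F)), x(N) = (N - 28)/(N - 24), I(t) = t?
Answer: 81/40 ≈ 2.0250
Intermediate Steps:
O(k, o) = 0
x(N) = (-28 + N)/(-24 + N)
j(F) = 1/F (j(F) = 1/(F + 0) = 1/F)
j(40) + x(I(-5*(-4))) = 1/40 + (-28 - 5*(-4))/(-24 - 5*(-4)) = 1/40 + (-28 + 20)/(-24 + 20) = 1/40 - 8/(-4) = 1/40 - 1/4*(-8) = 1/40 + 2 = 81/40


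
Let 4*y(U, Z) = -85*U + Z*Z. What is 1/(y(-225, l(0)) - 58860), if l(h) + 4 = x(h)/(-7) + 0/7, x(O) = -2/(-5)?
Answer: -4900/264965711 ≈ -1.8493e-5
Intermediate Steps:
x(O) = ⅖ (x(O) = -2*(-⅕) = ⅖)
l(h) = -142/35 (l(h) = -4 + ((⅖)/(-7) + 0/7) = -4 + ((⅖)*(-⅐) + 0*(⅐)) = -4 + (-2/35 + 0) = -4 - 2/35 = -142/35)
y(U, Z) = -85*U/4 + Z²/4 (y(U, Z) = (-85*U + Z*Z)/4 = (-85*U + Z²)/4 = (Z² - 85*U)/4 = -85*U/4 + Z²/4)
1/(y(-225, l(0)) - 58860) = 1/((-85/4*(-225) + (-142/35)²/4) - 58860) = 1/((19125/4 + (¼)*(20164/1225)) - 58860) = 1/((19125/4 + 5041/1225) - 58860) = 1/(23448289/4900 - 58860) = 1/(-264965711/4900) = -4900/264965711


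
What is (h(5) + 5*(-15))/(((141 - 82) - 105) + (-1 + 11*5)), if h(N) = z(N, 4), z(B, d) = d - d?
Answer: -75/8 ≈ -9.3750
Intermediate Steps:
z(B, d) = 0
h(N) = 0
(h(5) + 5*(-15))/(((141 - 82) - 105) + (-1 + 11*5)) = (0 + 5*(-15))/(((141 - 82) - 105) + (-1 + 11*5)) = (0 - 75)/((59 - 105) + (-1 + 55)) = -75/(-46 + 54) = -75/8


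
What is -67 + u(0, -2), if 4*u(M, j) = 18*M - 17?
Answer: -285/4 ≈ -71.250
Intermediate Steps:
u(M, j) = -17/4 + 9*M/2 (u(M, j) = (18*M - 17)/4 = (-17 + 18*M)/4 = -17/4 + 9*M/2)
-67 + u(0, -2) = -67 + (-17/4 + (9/2)*0) = -67 + (-17/4 + 0) = -67 - 17/4 = -285/4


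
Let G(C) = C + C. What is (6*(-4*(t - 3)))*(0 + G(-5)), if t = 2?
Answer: -240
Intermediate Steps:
G(C) = 2*C
(6*(-4*(t - 3)))*(0 + G(-5)) = (6*(-4*(2 - 3)))*(0 + 2*(-5)) = (6*(-4*(-1)))*(0 - 10) = (6*4)*(-10) = 24*(-10) = -240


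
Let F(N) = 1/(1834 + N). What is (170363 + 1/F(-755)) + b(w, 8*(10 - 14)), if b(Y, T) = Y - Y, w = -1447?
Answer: 171442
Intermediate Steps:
b(Y, T) = 0
(170363 + 1/F(-755)) + b(w, 8*(10 - 14)) = (170363 + 1/(1/(1834 - 755))) + 0 = (170363 + 1/(1/1079)) + 0 = (170363 + 1079) + 0 = 171442 + 0 = 171442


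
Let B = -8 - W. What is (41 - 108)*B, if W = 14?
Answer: 1474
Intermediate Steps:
B = -22 (B = -8 - 1*14 = -8 - 14 = -22)
(41 - 108)*B = (41 - 108)*(-22) = -67*(-22) = 1474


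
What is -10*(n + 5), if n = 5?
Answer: -100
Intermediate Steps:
-10*(n + 5) = -10*(5 + 5) = -10*10 = -100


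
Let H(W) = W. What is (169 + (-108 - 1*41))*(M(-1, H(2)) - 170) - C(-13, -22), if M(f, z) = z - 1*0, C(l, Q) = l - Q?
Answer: -3369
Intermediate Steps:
M(f, z) = z (M(f, z) = z + 0 = z)
(169 + (-108 - 1*41))*(M(-1, H(2)) - 170) - C(-13, -22) = (169 + (-108 - 1*41))*(2 - 170) - (-13 - 1*(-22)) = (169 + (-108 - 41))*(-168) - (-13 + 22) = (169 - 149)*(-168) - 1*9 = 20*(-168) - 9 = -3360 - 9 = -3369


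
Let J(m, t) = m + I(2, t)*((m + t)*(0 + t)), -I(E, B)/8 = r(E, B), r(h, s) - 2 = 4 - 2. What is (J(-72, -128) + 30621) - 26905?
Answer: -815556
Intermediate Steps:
r(h, s) = 4 (r(h, s) = 2 + (4 - 2) = 2 + 2 = 4)
I(E, B) = -32 (I(E, B) = -8*4 = -32)
J(m, t) = m - 32*t*(m + t) (J(m, t) = m - 32*(m + t)*(0 + t) = m - 32*(m + t)*t = m - 32*t*(m + t))
(J(-72, -128) + 30621) - 26905 = ((-72 - 32*(-128)² - 32*(-72)*(-128)) + 30621) - 26905 = ((-72 - 32*16384 - 294912) + 30621) - 26905 = ((-72 - 524288 - 294912) + 30621) - 26905 = (-819272 + 30621) - 26905 = -788651 - 26905 = -815556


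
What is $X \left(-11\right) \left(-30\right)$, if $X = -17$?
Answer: $-5610$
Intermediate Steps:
$X \left(-11\right) \left(-30\right) = \left(-17\right) \left(-11\right) \left(-30\right) = 187 \left(-30\right) = -5610$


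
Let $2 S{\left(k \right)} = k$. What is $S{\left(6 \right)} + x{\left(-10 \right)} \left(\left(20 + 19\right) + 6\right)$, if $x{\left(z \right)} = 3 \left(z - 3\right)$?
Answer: $-1752$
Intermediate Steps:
$x{\left(z \right)} = -9 + 3 z$ ($x{\left(z \right)} = 3 \left(-3 + z\right) = -9 + 3 z$)
$S{\left(k \right)} = \frac{k}{2}$
$S{\left(6 \right)} + x{\left(-10 \right)} \left(\left(20 + 19\right) + 6\right) = \frac{1}{2} \cdot 6 + \left(-9 + 3 \left(-10\right)\right) \left(\left(20 + 19\right) + 6\right) = 3 + \left(-9 - 30\right) \left(39 + 6\right) = 3 - 1755 = -1752$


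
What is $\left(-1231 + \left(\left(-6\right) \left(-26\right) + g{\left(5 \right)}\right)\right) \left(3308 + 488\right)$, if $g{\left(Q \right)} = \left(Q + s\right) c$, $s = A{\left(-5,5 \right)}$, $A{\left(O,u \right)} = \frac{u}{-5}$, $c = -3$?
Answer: $-4126252$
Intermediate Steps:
$A{\left(O,u \right)} = - \frac{u}{5}$ ($A{\left(O,u \right)} = u \left(- \frac{1}{5}\right) = - \frac{u}{5}$)
$s = -1$ ($s = \left(- \frac{1}{5}\right) 5 = -1$)
$g{\left(Q \right)} = 3 - 3 Q$ ($g{\left(Q \right)} = \left(Q - 1\right) \left(-3\right) = \left(-1 + Q\right) \left(-3\right) = 3 - 3 Q$)
$\left(-1231 + \left(\left(-6\right) \left(-26\right) + g{\left(5 \right)}\right)\right) \left(3308 + 488\right) = \left(-1231 + \left(\left(-6\right) \left(-26\right) + \left(3 - 15\right)\right)\right) \left(3308 + 488\right) = \left(-1231 + \left(156 + \left(3 - 15\right)\right)\right) 3796 = \left(-1231 + \left(156 - 12\right)\right) 3796 = \left(-1231 + 144\right) 3796 = \left(-1087\right) 3796 = -4126252$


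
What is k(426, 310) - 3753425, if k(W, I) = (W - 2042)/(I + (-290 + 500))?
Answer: -243972827/65 ≈ -3.7534e+6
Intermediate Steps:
k(W, I) = (-2042 + W)/(210 + I) (k(W, I) = (-2042 + W)/(I + 210) = (-2042 + W)/(210 + I))
k(426, 310) - 3753425 = (-2042 + 426)/(210 + 310) - 3753425 = -1616/520 - 3753425 = (1/520)*(-1616) - 3753425 = -202/65 - 3753425 = -243972827/65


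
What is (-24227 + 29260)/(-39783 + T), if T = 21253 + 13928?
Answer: -5033/4602 ≈ -1.0937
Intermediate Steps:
T = 35181
(-24227 + 29260)/(-39783 + T) = (-24227 + 29260)/(-39783 + 35181) = 5033/(-4602) = 5033*(-1/4602) = -5033/4602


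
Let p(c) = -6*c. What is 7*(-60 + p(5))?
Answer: -630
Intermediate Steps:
7*(-60 + p(5)) = 7*(-60 - 6*5) = 7*(-60 - 30) = 7*(-90) = -630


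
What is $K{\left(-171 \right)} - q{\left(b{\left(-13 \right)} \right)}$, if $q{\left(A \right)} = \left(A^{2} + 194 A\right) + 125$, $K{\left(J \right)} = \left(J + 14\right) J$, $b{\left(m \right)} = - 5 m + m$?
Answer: $13930$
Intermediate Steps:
$b{\left(m \right)} = - 4 m$
$K{\left(J \right)} = J \left(14 + J\right)$ ($K{\left(J \right)} = \left(14 + J\right) J = J \left(14 + J\right)$)
$q{\left(A \right)} = 125 + A^{2} + 194 A$
$K{\left(-171 \right)} - q{\left(b{\left(-13 \right)} \right)} = - 171 \left(14 - 171\right) - \left(125 + \left(\left(-4\right) \left(-13\right)\right)^{2} + 194 \left(\left(-4\right) \left(-13\right)\right)\right) = \left(-171\right) \left(-157\right) - \left(125 + 52^{2} + 194 \cdot 52\right) = 26847 - \left(125 + 2704 + 10088\right) = 26847 - 12917 = 13930$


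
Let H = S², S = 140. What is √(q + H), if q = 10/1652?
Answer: 3*√1485845970/826 ≈ 140.00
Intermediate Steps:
q = 5/826 (q = 10*(1/1652) = 5/826 ≈ 0.0060533)
H = 19600 (H = 140² = 19600)
√(q + H) = √(5/826 + 19600) = √(16189605/826) = 3*√1485845970/826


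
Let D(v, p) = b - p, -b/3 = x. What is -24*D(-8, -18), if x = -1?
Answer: -504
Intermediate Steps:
b = 3 (b = -3*(-1) = 3)
D(v, p) = 3 - p
-24*D(-8, -18) = -24*(3 - 1*(-18)) = -24*(3 + 18) = -24*21 = -504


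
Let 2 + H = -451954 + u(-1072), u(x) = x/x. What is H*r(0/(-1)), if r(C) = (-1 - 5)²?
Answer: -16270380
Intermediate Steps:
u(x) = 1
r(C) = 36 (r(C) = (-6)² = 36)
H = -451955 (H = -2 + (-451954 + 1) = -2 - 451953 = -451955)
H*r(0/(-1)) = -451955*36 = -16270380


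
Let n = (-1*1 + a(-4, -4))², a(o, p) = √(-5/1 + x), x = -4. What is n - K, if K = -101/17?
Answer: -35/17 - 6*I ≈ -2.0588 - 6.0*I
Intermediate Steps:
a(o, p) = 3*I (a(o, p) = √(-5/1 - 4) = √(-5*1 - 4) = √(-5 - 4) = √(-9) = 3*I)
n = (-1 + 3*I)² (n = (-1*1 + 3*I)² = (-1 + 3*I)² ≈ -8.0 - 6.0*I)
K = -101/17 (K = -101*1/17 = -101/17 ≈ -5.9412)
n - K = (1 - 3*I)² - 1*(-101/17) = (1 - 3*I)² + 101/17 = 101/17 + (1 - 3*I)²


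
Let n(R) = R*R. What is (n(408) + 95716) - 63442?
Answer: 198738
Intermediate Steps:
n(R) = R**2
(n(408) + 95716) - 63442 = (408**2 + 95716) - 63442 = (166464 + 95716) - 63442 = 262180 - 63442 = 198738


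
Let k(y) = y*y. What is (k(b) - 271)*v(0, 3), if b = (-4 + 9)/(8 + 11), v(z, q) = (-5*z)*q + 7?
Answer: -684642/361 ≈ -1896.5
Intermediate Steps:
v(z, q) = 7 - 5*q*z (v(z, q) = -5*q*z + 7 = 7 - 5*q*z)
b = 5/19 ≈ 0.26316
k(y) = y²
(k(b) - 271)*v(0, 3) = ((5/19)² - 271)*(7 - 5*3*0) = (25/361 - 271)*(7 + 0) = -97806/361*7 = -684642/361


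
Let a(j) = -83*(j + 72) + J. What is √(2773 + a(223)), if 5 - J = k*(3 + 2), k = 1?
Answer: 4*I*√1357 ≈ 147.35*I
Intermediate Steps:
J = 0 (J = 5 - (3 + 2) = 5 - 5 = 0)
a(j) = -5976 - 83*j (a(j) = -83*(j + 72) + 0 = -83*(72 + j) + 0 = (-5976 - 83*j) + 0 = -5976 - 83*j)
√(2773 + a(223)) = √(2773 + (-5976 - 83*223)) = √(2773 + (-5976 - 18509)) = √(2773 - 24485) = √(-21712) = 4*I*√1357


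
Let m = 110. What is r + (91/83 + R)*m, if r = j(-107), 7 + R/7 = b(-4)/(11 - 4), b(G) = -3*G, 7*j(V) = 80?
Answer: -2287960/581 ≈ -3938.0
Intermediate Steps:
j(V) = 80/7 (j(V) = (⅐)*80 = 80/7)
R = -37 (R = -49 + 7*((-3*(-4))/(11 - 4)) = -49 + 7*(12/7) = -49 + 12 = -37)
r = 80/7 ≈ 11.429
r + (91/83 + R)*m = 80/7 + (91/83 - 37)*110 = 80/7 - 2980/83*110 = 80/7 - 327800/83 = -2287960/581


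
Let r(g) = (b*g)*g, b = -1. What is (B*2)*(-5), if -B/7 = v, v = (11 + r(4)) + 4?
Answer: -70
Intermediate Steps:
r(g) = -g**2 (r(g) = (-g)*g = -g**2)
v = -1 (v = (11 - 1*4**2) + 4 = (11 - 1*16) + 4 = (11 - 16) + 4 = -5 + 4 = -1)
B = 7 (B = -7*(-1) = 7)
(B*2)*(-5) = (7*2)*(-5) = 14*(-5) = -70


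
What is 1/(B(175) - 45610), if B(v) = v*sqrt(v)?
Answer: -9122/414982545 - 35*sqrt(7)/82996509 ≈ -2.3097e-5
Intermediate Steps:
B(v) = v**(3/2)
1/(B(175) - 45610) = 1/(175**(3/2) - 45610) = 1/(875*sqrt(7) - 45610) = 1/(-45610 + 875*sqrt(7))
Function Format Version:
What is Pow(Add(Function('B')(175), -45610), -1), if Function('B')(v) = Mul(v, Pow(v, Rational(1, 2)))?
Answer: Add(Rational(-9122, 414982545), Mul(Rational(-35, 82996509), Pow(7, Rational(1, 2)))) ≈ -2.3097e-5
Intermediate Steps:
Function('B')(v) = Pow(v, Rational(3, 2))
Pow(Add(Function('B')(175), -45610), -1) = Pow(Add(Pow(175, Rational(3, 2)), -45610), -1) = Pow(Add(Mul(875, Pow(7, Rational(1, 2))), -45610), -1) = Pow(Add(-45610, Mul(875, Pow(7, Rational(1, 2)))), -1)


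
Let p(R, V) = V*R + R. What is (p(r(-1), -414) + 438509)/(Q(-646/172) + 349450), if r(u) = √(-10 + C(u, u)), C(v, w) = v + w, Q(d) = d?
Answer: 37711774/30052377 - 71036*I*√3/30052377 ≈ 1.2549 - 0.0040941*I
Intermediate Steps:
r(u) = √(-10 + 2*u) (r(u) = √(-10 + (u + u)) = √(-10 + 2*u))
p(R, V) = R + R*V (p(R, V) = R*V + R = R + R*V)
(p(r(-1), -414) + 438509)/(Q(-646/172) + 349450) = (√(-10 + 2*(-1))*(1 - 414) + 438509)/(-646/172 + 349450) = (√(-10 - 2)*(-413) + 438509)/(-646*1/172 + 349450) = (√(-12)*(-413) + 438509)/(-323/86 + 349450) = ((2*I*√3)*(-413) + 438509)/(30052377/86) = (-826*I*√3 + 438509)*(86/30052377) = (438509 - 826*I*√3)*(86/30052377) = 37711774/30052377 - 71036*I*√3/30052377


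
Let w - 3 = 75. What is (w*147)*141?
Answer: 1616706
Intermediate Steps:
w = 78 (w = 3 + 75 = 78)
(w*147)*141 = (78*147)*141 = 11466*141 = 1616706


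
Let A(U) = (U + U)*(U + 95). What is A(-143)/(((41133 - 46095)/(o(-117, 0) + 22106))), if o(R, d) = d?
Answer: -50578528/827 ≈ -61159.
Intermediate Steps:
A(U) = 2*U*(95 + U) (A(U) = (2*U)*(95 + U) = 2*U*(95 + U))
A(-143)/(((41133 - 46095)/(o(-117, 0) + 22106))) = (2*(-143)*(95 - 143))/(((41133 - 46095)/(0 + 22106))) = (2*(-143)*(-48))/((-4962/22106)) = 13728/((-4962*1/22106)) = 13728/(-2481/11053) = 13728*(-11053/2481) = -50578528/827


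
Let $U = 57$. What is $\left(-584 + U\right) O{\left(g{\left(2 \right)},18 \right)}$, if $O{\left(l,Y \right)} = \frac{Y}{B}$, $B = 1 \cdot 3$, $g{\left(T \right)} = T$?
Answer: $-3162$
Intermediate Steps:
$B = 3$
$O{\left(l,Y \right)} = \frac{Y}{3}$
$\left(-584 + U\right) O{\left(g{\left(2 \right)},18 \right)} = \left(-584 + 57\right) \frac{1}{3} \cdot 18 = \left(-527\right) 6 = -3162$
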